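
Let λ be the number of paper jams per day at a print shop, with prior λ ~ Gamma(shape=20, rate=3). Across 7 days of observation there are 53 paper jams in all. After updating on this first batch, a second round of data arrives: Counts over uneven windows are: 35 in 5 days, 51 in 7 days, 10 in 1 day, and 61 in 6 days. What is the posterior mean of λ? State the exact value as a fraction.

230/29

Total count 53 over total exposure 7 days.
After the first batch: Gamma(20 + 53, 3 + 7) = Gamma(73, 10).
Total count: 35 + 51 + 10 + 61 = 157.
Total exposure: 5 + 7 + 1 + 6 = 19 days.
After the second batch: Gamma(73 + 157, 10 + 19) = Gamma(230, 29).
Posterior mean = α'/β' = 230/29.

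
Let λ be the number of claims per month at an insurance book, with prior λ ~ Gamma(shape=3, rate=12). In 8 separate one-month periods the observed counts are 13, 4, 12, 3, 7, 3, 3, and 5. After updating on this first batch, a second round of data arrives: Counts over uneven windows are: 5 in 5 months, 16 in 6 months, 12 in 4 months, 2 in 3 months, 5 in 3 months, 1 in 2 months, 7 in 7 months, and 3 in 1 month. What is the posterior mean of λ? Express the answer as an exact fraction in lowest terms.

Total count: 13 + 4 + 12 + 3 + 7 + 3 + 3 + 5 = 50.
Total exposure: 8 months.
After the first batch: Gamma(3 + 50, 12 + 8) = Gamma(53, 20).
Total count: 5 + 16 + 12 + 2 + 5 + 1 + 7 + 3 = 51.
Total exposure: 5 + 6 + 4 + 3 + 3 + 2 + 7 + 1 = 31 months.
After the second batch: Gamma(53 + 51, 20 + 31) = Gamma(104, 51).
Posterior mean = α'/β' = 104/51.

104/51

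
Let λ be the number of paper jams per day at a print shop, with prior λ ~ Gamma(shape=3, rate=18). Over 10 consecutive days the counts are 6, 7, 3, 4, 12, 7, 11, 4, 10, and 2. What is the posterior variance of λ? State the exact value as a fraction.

69/784

Total count: 6 + 7 + 3 + 4 + 12 + 7 + 11 + 4 + 10 + 2 = 66.
Total exposure: 10 days.
The Gamma prior is conjugate for the Poisson rate, so λ | data ~ Gamma(3+66, 18+10) = Gamma(69, 28).
Posterior variance = α'/β'² = 69/784.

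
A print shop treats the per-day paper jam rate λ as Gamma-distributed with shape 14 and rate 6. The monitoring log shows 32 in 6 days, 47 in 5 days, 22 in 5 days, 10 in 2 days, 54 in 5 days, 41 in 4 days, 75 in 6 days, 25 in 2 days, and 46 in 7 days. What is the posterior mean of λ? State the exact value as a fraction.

Total count: 32 + 47 + 22 + 10 + 54 + 41 + 75 + 25 + 46 = 352.
Total exposure: 6 + 5 + 5 + 2 + 5 + 4 + 6 + 2 + 7 = 42 days.
By Gamma–Poisson conjugacy, the posterior is Gamma(α + Σx, β + Σt) = Gamma(14 + 352, 6 + 42) = Gamma(366, 48).
Posterior mean = α'/β' = 366/48 = 61/8.

61/8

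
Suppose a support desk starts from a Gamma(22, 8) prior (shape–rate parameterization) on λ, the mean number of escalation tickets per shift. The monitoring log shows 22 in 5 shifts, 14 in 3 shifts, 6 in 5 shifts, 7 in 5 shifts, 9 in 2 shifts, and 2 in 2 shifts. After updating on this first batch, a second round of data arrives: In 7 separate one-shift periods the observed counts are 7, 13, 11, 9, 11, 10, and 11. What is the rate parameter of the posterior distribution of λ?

37

Total count: 22 + 14 + 6 + 7 + 9 + 2 = 60.
Total exposure: 5 + 3 + 5 + 5 + 2 + 2 = 22 shifts.
After the first batch: Gamma(22 + 60, 8 + 22) = Gamma(82, 30).
Total count: 7 + 13 + 11 + 9 + 11 + 10 + 11 = 72.
Total exposure: 7 shifts.
After the second batch: Gamma(82 + 72, 30 + 7) = Gamma(154, 37).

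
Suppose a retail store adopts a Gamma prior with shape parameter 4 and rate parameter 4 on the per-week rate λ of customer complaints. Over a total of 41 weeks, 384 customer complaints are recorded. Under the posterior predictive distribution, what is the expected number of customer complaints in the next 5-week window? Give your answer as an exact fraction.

388/9

Total count 384 over total exposure 41 weeks.
The Gamma prior is conjugate for the Poisson rate, so λ | data ~ Gamma(4+384, 4+41) = Gamma(388, 45).
Predictive mean over a 5-week window = T·E[λ|data] = 5·388/45 = 388/9.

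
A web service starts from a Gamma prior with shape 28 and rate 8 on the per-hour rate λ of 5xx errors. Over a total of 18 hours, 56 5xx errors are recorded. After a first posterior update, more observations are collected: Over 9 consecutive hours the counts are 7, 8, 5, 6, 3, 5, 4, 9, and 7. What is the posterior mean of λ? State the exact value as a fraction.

Total count 56 over total exposure 18 hours.
After the first batch: Gamma(28 + 56, 8 + 18) = Gamma(84, 26).
Total count: 7 + 8 + 5 + 6 + 3 + 5 + 4 + 9 + 7 = 54.
Total exposure: 9 hours.
After the second batch: Gamma(84 + 54, 26 + 9) = Gamma(138, 35).
Posterior mean = α'/β' = 138/35.

138/35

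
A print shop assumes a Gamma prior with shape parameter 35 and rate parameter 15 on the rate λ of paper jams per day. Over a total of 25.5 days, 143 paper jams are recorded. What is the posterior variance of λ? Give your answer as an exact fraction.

Total count 143 over total exposure 25.5 days.
The Gamma prior is conjugate for the Poisson rate, so λ | data ~ Gamma(35+143, 15+25.5) = Gamma(178, 81/2).
Posterior variance = α'/β'² = 178/(6561/4) = 712/6561.

712/6561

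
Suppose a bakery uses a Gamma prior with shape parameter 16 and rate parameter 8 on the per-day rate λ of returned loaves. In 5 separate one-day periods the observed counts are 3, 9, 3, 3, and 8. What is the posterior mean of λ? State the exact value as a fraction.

Total count: 3 + 9 + 3 + 3 + 8 = 26.
Total exposure: 5 days.
Posterior: α' = 16 + 26 = 42, β' = 8 + 5 = 13.
Posterior mean = α'/β' = 42/13.

42/13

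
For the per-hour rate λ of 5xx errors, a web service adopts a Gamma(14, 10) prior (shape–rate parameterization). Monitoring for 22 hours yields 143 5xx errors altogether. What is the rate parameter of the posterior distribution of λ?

32

Total count 143 over total exposure 22 hours.
Posterior: α' = 14 + 143 = 157, β' = 10 + 22 = 32.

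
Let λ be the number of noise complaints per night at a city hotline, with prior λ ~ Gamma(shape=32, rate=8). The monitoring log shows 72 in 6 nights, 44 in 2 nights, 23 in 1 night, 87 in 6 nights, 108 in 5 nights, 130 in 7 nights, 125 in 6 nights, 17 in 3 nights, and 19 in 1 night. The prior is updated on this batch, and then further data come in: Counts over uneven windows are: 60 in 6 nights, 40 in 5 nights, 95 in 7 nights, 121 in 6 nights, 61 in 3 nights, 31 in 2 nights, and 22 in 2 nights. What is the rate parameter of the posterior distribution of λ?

Total count: 72 + 44 + 23 + 87 + 108 + 130 + 125 + 17 + 19 = 625.
Total exposure: 6 + 2 + 1 + 6 + 5 + 7 + 6 + 3 + 1 = 37 nights.
After the first batch: Gamma(32 + 625, 8 + 37) = Gamma(657, 45).
Total count: 60 + 40 + 95 + 121 + 61 + 31 + 22 = 430.
Total exposure: 6 + 5 + 7 + 6 + 3 + 2 + 2 = 31 nights.
After the second batch: Gamma(657 + 430, 45 + 31) = Gamma(1087, 76).

76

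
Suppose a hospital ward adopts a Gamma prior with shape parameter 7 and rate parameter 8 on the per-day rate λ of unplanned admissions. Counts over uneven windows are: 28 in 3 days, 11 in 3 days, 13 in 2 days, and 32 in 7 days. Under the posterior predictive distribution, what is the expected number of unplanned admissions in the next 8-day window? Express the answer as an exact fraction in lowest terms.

Total count: 28 + 11 + 13 + 32 = 84.
Total exposure: 3 + 3 + 2 + 7 = 15 days.
Gamma(α, β) with Poisson data over total exposure Σt gives posterior Gamma(α+Σx, β+Σt) = Gamma(91, 23).
Predictive mean over an 8-day window = T·E[λ|data] = 8·91/23 = 728/23.

728/23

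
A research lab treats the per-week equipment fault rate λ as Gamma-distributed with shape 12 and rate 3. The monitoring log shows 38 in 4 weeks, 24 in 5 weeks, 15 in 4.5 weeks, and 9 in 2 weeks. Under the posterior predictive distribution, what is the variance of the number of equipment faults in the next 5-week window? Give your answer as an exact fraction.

46060/1369

Total count: 38 + 24 + 15 + 9 = 86.
Total exposure: 4 + 5 + 4.5 + 2 = 15.5 weeks.
Posterior: α' = 12 + 86 = 98, β' = 3 + 15.5 = 37/2.
The posterior predictive for a window of length T is Negative Binomial with variance T·α'·(β'+T)/β'² = 5·98·(47/2)/(1369/4) = 46060/1369.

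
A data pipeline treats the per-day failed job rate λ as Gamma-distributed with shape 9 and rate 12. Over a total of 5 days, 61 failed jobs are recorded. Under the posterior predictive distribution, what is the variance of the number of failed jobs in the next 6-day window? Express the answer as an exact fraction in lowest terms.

9660/289

Total count 61 over total exposure 5 days.
By Gamma–Poisson conjugacy, the posterior is Gamma(α + Σx, β + Σt) = Gamma(9 + 61, 12 + 5) = Gamma(70, 17).
The posterior predictive for a window of length T is Negative Binomial with variance T·α'·(β'+T)/β'² = 6·70·23/289 = 9660/289.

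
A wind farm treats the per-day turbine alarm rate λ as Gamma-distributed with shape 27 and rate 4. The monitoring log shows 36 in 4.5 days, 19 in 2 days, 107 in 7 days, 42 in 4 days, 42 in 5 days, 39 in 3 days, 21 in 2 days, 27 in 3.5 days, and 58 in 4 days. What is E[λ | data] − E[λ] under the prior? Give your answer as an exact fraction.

619/156

Total count: 36 + 19 + 107 + 42 + 42 + 39 + 21 + 27 + 58 = 391.
Total exposure: 4.5 + 2 + 7 + 4 + 5 + 3 + 2 + 3.5 + 4 = 35 days.
Conjugate update: add total count to the shape and total exposure to the rate, giving Gamma(418, 39).
Posterior mean = 418/39 = 418/39; prior mean = 27/4 = 27/4. Difference = 418/39 − 27/4 = 619/156.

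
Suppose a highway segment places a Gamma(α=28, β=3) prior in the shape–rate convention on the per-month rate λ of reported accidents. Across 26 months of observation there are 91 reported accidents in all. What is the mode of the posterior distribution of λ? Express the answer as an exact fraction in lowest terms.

118/29

Total count 91 over total exposure 26 months.
The Gamma prior is conjugate for the Poisson rate, so λ | data ~ Gamma(28+91, 3+26) = Gamma(119, 29).
Posterior mode = (α'−1)/β' = 118/29.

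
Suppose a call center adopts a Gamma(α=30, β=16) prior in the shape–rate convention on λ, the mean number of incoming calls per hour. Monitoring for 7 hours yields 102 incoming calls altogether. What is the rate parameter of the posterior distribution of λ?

Total count 102 over total exposure 7 hours.
The Gamma prior is conjugate for the Poisson rate, so λ | data ~ Gamma(30+102, 16+7) = Gamma(132, 23).

23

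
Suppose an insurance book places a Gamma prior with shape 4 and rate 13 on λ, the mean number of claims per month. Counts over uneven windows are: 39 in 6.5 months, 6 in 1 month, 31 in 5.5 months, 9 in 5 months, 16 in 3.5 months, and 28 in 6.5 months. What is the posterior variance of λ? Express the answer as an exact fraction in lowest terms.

Total count: 39 + 6 + 31 + 9 + 16 + 28 = 129.
Total exposure: 6.5 + 1 + 5.5 + 5 + 3.5 + 6.5 = 28 months.
Posterior: α' = 4 + 129 = 133, β' = 13 + 28 = 41.
Posterior variance = α'/β'² = 133/1681.

133/1681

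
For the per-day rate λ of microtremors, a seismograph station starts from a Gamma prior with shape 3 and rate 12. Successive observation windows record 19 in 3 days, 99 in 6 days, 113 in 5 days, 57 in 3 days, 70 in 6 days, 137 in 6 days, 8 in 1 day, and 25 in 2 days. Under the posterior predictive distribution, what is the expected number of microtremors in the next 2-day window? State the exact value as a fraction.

531/22

Total count: 19 + 99 + 113 + 57 + 70 + 137 + 8 + 25 = 528.
Total exposure: 3 + 6 + 5 + 3 + 6 + 6 + 1 + 2 = 32 days.
Gamma(α, β) with Poisson data over total exposure Σt gives posterior Gamma(α+Σx, β+Σt) = Gamma(531, 44).
Predictive mean over a 2-day window = T·E[λ|data] = 2·531/44 = 531/22.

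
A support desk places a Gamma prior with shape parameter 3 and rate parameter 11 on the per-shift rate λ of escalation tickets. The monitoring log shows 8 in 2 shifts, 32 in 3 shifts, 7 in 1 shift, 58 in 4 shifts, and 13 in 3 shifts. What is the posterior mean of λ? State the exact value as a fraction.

121/24

Total count: 8 + 32 + 7 + 58 + 13 = 118.
Total exposure: 2 + 3 + 1 + 4 + 3 = 13 shifts.
By Gamma–Poisson conjugacy, the posterior is Gamma(α + Σx, β + Σt) = Gamma(3 + 118, 11 + 13) = Gamma(121, 24).
Posterior mean = α'/β' = 121/24.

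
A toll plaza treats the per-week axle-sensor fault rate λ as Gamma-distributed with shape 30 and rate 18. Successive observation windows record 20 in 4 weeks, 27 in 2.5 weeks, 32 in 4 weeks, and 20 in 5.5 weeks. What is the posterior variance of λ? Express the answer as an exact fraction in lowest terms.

129/1156

Total count: 20 + 27 + 32 + 20 = 99.
Total exposure: 4 + 2.5 + 4 + 5.5 = 16 weeks.
Posterior: α' = 30 + 99 = 129, β' = 18 + 16 = 34.
Posterior variance = α'/β'² = 129/1156.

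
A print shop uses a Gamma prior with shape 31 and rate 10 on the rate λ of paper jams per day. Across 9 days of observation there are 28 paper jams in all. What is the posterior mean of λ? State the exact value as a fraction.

59/19

Total count 28 over total exposure 9 days.
By Gamma–Poisson conjugacy, the posterior is Gamma(α + Σx, β + Σt) = Gamma(31 + 28, 10 + 9) = Gamma(59, 19).
Posterior mean = α'/β' = 59/19.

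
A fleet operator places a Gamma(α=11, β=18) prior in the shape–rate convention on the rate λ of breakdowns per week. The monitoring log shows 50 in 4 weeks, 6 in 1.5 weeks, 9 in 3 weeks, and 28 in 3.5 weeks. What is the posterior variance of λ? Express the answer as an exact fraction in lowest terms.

Total count: 50 + 6 + 9 + 28 = 93.
Total exposure: 4 + 1.5 + 3 + 3.5 = 12 weeks.
Conjugate update: add total count to the shape and total exposure to the rate, giving Gamma(104, 30).
Posterior variance = α'/β'² = 104/900 = 26/225.

26/225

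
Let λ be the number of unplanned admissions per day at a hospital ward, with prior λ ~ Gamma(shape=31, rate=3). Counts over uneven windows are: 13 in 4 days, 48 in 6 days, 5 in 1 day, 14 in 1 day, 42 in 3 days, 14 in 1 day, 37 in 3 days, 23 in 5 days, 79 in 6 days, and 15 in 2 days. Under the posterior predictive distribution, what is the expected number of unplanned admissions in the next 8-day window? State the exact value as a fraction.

Total count: 13 + 48 + 5 + 14 + 42 + 14 + 37 + 23 + 79 + 15 = 290.
Total exposure: 4 + 6 + 1 + 1 + 3 + 1 + 3 + 5 + 6 + 2 = 32 days.
Gamma(α, β) with Poisson data over total exposure Σt gives posterior Gamma(α+Σx, β+Σt) = Gamma(321, 35).
Predictive mean over an 8-day window = T·E[λ|data] = 8·321/35 = 2568/35.

2568/35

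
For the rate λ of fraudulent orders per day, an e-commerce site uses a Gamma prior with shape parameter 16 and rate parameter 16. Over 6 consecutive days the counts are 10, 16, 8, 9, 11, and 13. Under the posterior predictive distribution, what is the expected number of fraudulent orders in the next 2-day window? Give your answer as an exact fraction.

Total count: 10 + 16 + 8 + 9 + 11 + 13 = 67.
Total exposure: 6 days.
Posterior: α' = 16 + 67 = 83, β' = 16 + 6 = 22.
Predictive mean over a 2-day window = T·E[λ|data] = 2·83/22 = 83/11.

83/11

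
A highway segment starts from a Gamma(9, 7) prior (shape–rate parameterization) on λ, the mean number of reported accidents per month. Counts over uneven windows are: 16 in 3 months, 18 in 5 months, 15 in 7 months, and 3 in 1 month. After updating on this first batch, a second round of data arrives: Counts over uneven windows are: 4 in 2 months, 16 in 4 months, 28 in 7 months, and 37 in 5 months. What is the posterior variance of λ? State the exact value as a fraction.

146/1681

Total count: 16 + 18 + 15 + 3 = 52.
Total exposure: 3 + 5 + 7 + 1 = 16 months.
After the first batch: Gamma(9 + 52, 7 + 16) = Gamma(61, 23).
Total count: 4 + 16 + 28 + 37 = 85.
Total exposure: 2 + 4 + 7 + 5 = 18 months.
After the second batch: Gamma(61 + 85, 23 + 18) = Gamma(146, 41).
Posterior variance = α'/β'² = 146/1681.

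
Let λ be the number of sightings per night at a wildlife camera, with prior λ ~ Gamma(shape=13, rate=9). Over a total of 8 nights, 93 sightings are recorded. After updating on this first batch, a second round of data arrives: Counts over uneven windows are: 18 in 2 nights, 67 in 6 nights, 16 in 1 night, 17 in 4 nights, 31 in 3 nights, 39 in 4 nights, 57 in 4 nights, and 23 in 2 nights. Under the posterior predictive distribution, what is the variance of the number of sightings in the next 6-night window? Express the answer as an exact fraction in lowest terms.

109956/1849

Total count 93 over total exposure 8 nights.
After the first batch: Gamma(13 + 93, 9 + 8) = Gamma(106, 17).
Total count: 18 + 67 + 16 + 17 + 31 + 39 + 57 + 23 = 268.
Total exposure: 2 + 6 + 1 + 4 + 3 + 4 + 4 + 2 = 26 nights.
After the second batch: Gamma(106 + 268, 17 + 26) = Gamma(374, 43).
The posterior predictive for a window of length T is Negative Binomial with variance T·α'·(β'+T)/β'² = 6·374·49/1849 = 109956/1849.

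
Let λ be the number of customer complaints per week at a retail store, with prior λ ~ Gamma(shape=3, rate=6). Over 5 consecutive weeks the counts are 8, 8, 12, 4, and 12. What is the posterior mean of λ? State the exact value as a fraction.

Total count: 8 + 8 + 12 + 4 + 12 = 44.
Total exposure: 5 weeks.
The Gamma prior is conjugate for the Poisson rate, so λ | data ~ Gamma(3+44, 6+5) = Gamma(47, 11).
Posterior mean = α'/β' = 47/11.

47/11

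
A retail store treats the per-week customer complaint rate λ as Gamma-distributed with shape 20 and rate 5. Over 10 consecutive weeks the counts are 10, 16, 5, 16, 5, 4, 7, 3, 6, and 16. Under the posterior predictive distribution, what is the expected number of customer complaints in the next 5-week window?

36

Total count: 10 + 16 + 5 + 16 + 5 + 4 + 7 + 3 + 6 + 16 = 88.
Total exposure: 10 weeks.
By Gamma–Poisson conjugacy, the posterior is Gamma(α + Σx, β + Σt) = Gamma(20 + 88, 5 + 10) = Gamma(108, 15).
Predictive mean over a 5-week window = T·E[λ|data] = 5·108/15 = 36.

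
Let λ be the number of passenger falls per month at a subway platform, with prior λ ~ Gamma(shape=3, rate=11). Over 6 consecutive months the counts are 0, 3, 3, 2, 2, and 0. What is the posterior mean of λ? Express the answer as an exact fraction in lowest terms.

13/17

Total count: 0 + 3 + 3 + 2 + 2 + 0 = 10.
Total exposure: 6 months.
Posterior: α' = 3 + 10 = 13, β' = 11 + 6 = 17.
Posterior mean = α'/β' = 13/17.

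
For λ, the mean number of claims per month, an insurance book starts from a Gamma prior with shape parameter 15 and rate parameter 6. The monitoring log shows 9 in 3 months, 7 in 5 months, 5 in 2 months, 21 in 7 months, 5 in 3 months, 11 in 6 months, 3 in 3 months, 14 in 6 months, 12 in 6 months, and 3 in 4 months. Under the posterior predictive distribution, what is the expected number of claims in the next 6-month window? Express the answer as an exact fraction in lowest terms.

210/17

Total count: 9 + 7 + 5 + 21 + 5 + 11 + 3 + 14 + 12 + 3 = 90.
Total exposure: 3 + 5 + 2 + 7 + 3 + 6 + 3 + 6 + 6 + 4 = 45 months.
Conjugate update: add total count to the shape and total exposure to the rate, giving Gamma(105, 51).
Predictive mean over a 6-month window = T·E[λ|data] = 6·105/51 = 210/17.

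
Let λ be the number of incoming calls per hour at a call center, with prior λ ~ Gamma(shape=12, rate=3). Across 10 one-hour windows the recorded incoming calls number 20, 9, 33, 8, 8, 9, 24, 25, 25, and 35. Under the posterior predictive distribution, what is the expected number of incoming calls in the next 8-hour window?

Total count: 20 + 9 + 33 + 8 + 8 + 9 + 24 + 25 + 25 + 35 = 196.
Total exposure: 10 hours.
By Gamma–Poisson conjugacy, the posterior is Gamma(α + Σx, β + Σt) = Gamma(12 + 196, 3 + 10) = Gamma(208, 13).
Predictive mean over an 8-hour window = T·E[λ|data] = 8·208/13 = 128.

128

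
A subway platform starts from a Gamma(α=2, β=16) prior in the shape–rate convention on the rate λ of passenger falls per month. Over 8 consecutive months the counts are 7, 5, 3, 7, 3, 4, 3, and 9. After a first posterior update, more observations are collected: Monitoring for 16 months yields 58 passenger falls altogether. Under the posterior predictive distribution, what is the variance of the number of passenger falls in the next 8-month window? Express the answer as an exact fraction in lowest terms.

Total count: 7 + 5 + 3 + 7 + 3 + 4 + 3 + 9 = 41.
Total exposure: 8 months.
After the first batch: Gamma(2 + 41, 16 + 8) = Gamma(43, 24).
Total count 58 over total exposure 16 months.
After the second batch: Gamma(43 + 58, 24 + 16) = Gamma(101, 40).
The posterior predictive for a window of length T is Negative Binomial with variance T·α'·(β'+T)/β'² = 8·101·48/1600 = 606/25.

606/25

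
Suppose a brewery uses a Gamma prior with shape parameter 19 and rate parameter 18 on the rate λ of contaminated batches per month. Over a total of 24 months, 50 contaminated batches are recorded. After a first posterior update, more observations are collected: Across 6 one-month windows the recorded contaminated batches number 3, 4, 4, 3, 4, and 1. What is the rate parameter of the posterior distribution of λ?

48

Total count 50 over total exposure 24 months.
After the first batch: Gamma(19 + 50, 18 + 24) = Gamma(69, 42).
Total count: 3 + 4 + 4 + 3 + 4 + 1 = 19.
Total exposure: 6 months.
After the second batch: Gamma(69 + 19, 42 + 6) = Gamma(88, 48).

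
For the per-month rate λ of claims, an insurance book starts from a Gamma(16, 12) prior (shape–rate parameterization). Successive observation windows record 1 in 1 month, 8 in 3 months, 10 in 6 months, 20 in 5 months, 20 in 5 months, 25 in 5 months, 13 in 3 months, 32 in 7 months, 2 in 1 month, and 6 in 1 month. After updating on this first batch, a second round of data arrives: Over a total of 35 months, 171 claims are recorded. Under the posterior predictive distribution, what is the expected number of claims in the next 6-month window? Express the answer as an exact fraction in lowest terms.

162/7

Total count: 1 + 8 + 10 + 20 + 20 + 25 + 13 + 32 + 2 + 6 = 137.
Total exposure: 1 + 3 + 6 + 5 + 5 + 5 + 3 + 7 + 1 + 1 = 37 months.
After the first batch: Gamma(16 + 137, 12 + 37) = Gamma(153, 49).
Total count 171 over total exposure 35 months.
After the second batch: Gamma(153 + 171, 49 + 35) = Gamma(324, 84).
Predictive mean over a 6-month window = T·E[λ|data] = 6·324/84 = 162/7.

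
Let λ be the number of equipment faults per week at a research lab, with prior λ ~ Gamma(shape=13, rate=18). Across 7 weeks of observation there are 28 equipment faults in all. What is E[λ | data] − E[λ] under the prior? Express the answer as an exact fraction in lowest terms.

413/450

Total count 28 over total exposure 7 weeks.
By Gamma–Poisson conjugacy, the posterior is Gamma(α + Σx, β + Σt) = Gamma(13 + 28, 18 + 7) = Gamma(41, 25).
Posterior mean = 41/25 = 41/25; prior mean = 13/18 = 13/18. Difference = 41/25 − 13/18 = 413/450.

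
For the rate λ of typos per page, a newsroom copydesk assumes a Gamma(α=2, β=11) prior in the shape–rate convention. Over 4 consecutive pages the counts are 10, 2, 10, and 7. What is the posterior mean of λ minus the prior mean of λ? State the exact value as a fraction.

311/165

Total count: 10 + 2 + 10 + 7 = 29.
Total exposure: 4 pages.
Gamma(α, β) with Poisson data over total exposure Σt gives posterior Gamma(α+Σx, β+Σt) = Gamma(31, 15).
Posterior mean = 31/15 = 31/15; prior mean = 2/11 = 2/11. Difference = 31/15 − 2/11 = 311/165.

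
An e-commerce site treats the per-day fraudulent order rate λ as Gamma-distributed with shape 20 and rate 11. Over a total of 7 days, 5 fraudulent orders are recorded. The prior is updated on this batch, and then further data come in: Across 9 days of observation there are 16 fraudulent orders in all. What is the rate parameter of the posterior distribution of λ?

27

Total count 5 over total exposure 7 days.
After the first batch: Gamma(20 + 5, 11 + 7) = Gamma(25, 18).
Total count 16 over total exposure 9 days.
After the second batch: Gamma(25 + 16, 18 + 9) = Gamma(41, 27).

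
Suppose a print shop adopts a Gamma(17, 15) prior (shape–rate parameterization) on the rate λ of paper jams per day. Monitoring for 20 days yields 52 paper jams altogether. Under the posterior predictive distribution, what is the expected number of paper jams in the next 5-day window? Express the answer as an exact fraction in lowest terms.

Total count 52 over total exposure 20 days.
Gamma(α, β) with Poisson data over total exposure Σt gives posterior Gamma(α+Σx, β+Σt) = Gamma(69, 35).
Predictive mean over a 5-day window = T·E[λ|data] = 5·69/35 = 69/7.

69/7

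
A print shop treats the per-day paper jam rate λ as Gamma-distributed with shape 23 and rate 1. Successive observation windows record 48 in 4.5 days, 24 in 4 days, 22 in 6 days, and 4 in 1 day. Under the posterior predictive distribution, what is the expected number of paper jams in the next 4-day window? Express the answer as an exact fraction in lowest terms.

88/3

Total count: 48 + 24 + 22 + 4 = 98.
Total exposure: 4.5 + 4 + 6 + 1 = 15.5 days.
Conjugate update: add total count to the shape and total exposure to the rate, giving Gamma(121, 33/2).
Predictive mean over a 4-day window = T·E[λ|data] = 4·121/(33/2) = 88/3.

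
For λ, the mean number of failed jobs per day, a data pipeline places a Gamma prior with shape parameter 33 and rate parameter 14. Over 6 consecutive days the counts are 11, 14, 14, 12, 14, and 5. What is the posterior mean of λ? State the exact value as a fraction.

103/20

Total count: 11 + 14 + 14 + 12 + 14 + 5 = 70.
Total exposure: 6 days.
Conjugate update: add total count to the shape and total exposure to the rate, giving Gamma(103, 20).
Posterior mean = α'/β' = 103/20.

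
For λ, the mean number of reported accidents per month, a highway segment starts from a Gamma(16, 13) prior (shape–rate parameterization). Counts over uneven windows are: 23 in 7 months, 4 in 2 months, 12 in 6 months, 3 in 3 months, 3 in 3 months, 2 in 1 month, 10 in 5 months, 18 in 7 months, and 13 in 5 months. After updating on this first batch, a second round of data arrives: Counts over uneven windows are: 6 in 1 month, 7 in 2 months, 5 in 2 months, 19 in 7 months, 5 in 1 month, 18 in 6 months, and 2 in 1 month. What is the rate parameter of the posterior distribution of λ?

Total count: 23 + 4 + 12 + 3 + 3 + 2 + 10 + 18 + 13 = 88.
Total exposure: 7 + 2 + 6 + 3 + 3 + 1 + 5 + 7 + 5 = 39 months.
After the first batch: Gamma(16 + 88, 13 + 39) = Gamma(104, 52).
Total count: 6 + 7 + 5 + 19 + 5 + 18 + 2 = 62.
Total exposure: 1 + 2 + 2 + 7 + 1 + 6 + 1 = 20 months.
After the second batch: Gamma(104 + 62, 52 + 20) = Gamma(166, 72).

72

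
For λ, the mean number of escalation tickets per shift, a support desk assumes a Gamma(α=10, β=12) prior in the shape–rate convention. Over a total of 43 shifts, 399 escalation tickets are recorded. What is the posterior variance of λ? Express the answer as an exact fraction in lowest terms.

Total count 399 over total exposure 43 shifts.
The Gamma prior is conjugate for the Poisson rate, so λ | data ~ Gamma(10+399, 12+43) = Gamma(409, 55).
Posterior variance = α'/β'² = 409/3025.

409/3025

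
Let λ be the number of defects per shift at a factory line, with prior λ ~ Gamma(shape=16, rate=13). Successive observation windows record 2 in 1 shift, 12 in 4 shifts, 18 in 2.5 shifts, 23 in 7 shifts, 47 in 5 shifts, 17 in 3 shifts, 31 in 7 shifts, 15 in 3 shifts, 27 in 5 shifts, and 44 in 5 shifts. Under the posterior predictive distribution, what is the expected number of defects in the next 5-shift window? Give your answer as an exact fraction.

Total count: 2 + 12 + 18 + 23 + 47 + 17 + 31 + 15 + 27 + 44 = 236.
Total exposure: 1 + 4 + 2.5 + 7 + 5 + 3 + 7 + 3 + 5 + 5 = 42.5 shifts.
Gamma(α, β) with Poisson data over total exposure Σt gives posterior Gamma(α+Σx, β+Σt) = Gamma(252, 111/2).
Predictive mean over a 5-shift window = T·E[λ|data] = 5·252/(111/2) = 840/37.

840/37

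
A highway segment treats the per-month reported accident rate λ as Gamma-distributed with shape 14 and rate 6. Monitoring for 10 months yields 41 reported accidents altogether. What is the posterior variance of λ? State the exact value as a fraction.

55/256

Total count 41 over total exposure 10 months.
Posterior: α' = 14 + 41 = 55, β' = 6 + 10 = 16.
Posterior variance = α'/β'² = 55/256.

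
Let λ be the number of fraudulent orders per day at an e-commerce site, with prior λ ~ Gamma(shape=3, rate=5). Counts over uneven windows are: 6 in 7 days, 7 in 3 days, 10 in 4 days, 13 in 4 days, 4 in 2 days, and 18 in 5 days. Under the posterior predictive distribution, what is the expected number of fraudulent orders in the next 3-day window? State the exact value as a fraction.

Total count: 6 + 7 + 10 + 13 + 4 + 18 = 58.
Total exposure: 7 + 3 + 4 + 4 + 2 + 5 = 25 days.
Gamma(α, β) with Poisson data over total exposure Σt gives posterior Gamma(α+Σx, β+Σt) = Gamma(61, 30).
Predictive mean over a 3-day window = T·E[λ|data] = 3·61/30 = 61/10.

61/10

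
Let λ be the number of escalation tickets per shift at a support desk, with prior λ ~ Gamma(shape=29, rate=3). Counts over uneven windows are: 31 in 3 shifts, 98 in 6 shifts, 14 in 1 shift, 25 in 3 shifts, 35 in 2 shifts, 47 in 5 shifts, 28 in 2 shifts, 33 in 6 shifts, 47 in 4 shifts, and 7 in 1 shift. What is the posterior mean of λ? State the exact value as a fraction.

Total count: 31 + 98 + 14 + 25 + 35 + 47 + 28 + 33 + 47 + 7 = 365.
Total exposure: 3 + 6 + 1 + 3 + 2 + 5 + 2 + 6 + 4 + 1 = 33 shifts.
By Gamma–Poisson conjugacy, the posterior is Gamma(α + Σx, β + Σt) = Gamma(29 + 365, 3 + 33) = Gamma(394, 36).
Posterior mean = α'/β' = 394/36 = 197/18.

197/18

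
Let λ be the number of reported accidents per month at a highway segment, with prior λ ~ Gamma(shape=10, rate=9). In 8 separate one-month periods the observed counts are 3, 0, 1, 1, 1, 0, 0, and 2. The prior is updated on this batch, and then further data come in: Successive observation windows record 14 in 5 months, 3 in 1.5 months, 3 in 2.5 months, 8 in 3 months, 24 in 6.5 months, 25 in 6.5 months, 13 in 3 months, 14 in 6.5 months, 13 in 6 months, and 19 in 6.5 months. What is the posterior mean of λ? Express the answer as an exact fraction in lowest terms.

77/32

Total count: 3 + 0 + 1 + 1 + 1 + 0 + 0 + 2 = 8.
Total exposure: 8 months.
After the first batch: Gamma(10 + 8, 9 + 8) = Gamma(18, 17).
Total count: 14 + 3 + 3 + 8 + 24 + 25 + 13 + 14 + 13 + 19 = 136.
Total exposure: 5 + 1.5 + 2.5 + 3 + 6.5 + 6.5 + 3 + 6.5 + 6 + 6.5 = 47 months.
After the second batch: Gamma(18 + 136, 17 + 47) = Gamma(154, 64).
Posterior mean = α'/β' = 154/64 = 77/32.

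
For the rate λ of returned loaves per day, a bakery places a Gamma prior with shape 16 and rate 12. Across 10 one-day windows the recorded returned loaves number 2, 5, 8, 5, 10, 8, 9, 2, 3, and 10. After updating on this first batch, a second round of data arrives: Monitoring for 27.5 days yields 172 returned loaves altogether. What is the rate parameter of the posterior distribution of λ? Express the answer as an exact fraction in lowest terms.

99/2

Total count: 2 + 5 + 8 + 5 + 10 + 8 + 9 + 2 + 3 + 10 = 62.
Total exposure: 10 days.
After the first batch: Gamma(16 + 62, 12 + 10) = Gamma(78, 22).
Total count 172 over total exposure 27.5 days.
After the second batch: Gamma(78 + 172, 22 + 27.5) = Gamma(250, 99/2).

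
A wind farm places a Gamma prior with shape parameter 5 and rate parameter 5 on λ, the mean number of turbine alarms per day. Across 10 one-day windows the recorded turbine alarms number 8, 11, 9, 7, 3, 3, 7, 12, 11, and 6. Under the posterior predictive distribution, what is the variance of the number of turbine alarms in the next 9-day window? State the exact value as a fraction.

1968/25

Total count: 8 + 11 + 9 + 7 + 3 + 3 + 7 + 12 + 11 + 6 = 77.
Total exposure: 10 days.
By Gamma–Poisson conjugacy, the posterior is Gamma(α + Σx, β + Σt) = Gamma(5 + 77, 5 + 10) = Gamma(82, 15).
The posterior predictive for a window of length T is Negative Binomial with variance T·α'·(β'+T)/β'² = 9·82·24/225 = 1968/25.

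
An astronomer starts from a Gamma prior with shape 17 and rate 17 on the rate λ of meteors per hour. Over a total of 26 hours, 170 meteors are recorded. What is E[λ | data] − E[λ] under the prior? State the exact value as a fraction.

144/43

Total count 170 over total exposure 26 hours.
Conjugate update: add total count to the shape and total exposure to the rate, giving Gamma(187, 43).
Posterior mean = 187/43 = 187/43; prior mean = 17/17 = 1. Difference = 187/43 − 1 = 144/43.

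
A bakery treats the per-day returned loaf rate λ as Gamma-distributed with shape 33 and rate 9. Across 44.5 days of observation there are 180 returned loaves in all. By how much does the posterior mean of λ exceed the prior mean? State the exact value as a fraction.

101/321

Total count 180 over total exposure 44.5 days.
By Gamma–Poisson conjugacy, the posterior is Gamma(α + Σx, β + Σt) = Gamma(33 + 180, 9 + 44.5) = Gamma(213, 107/2).
Posterior mean = 213/(107/2) = 426/107; prior mean = 33/9 = 11/3. Difference = 426/107 − 11/3 = 101/321.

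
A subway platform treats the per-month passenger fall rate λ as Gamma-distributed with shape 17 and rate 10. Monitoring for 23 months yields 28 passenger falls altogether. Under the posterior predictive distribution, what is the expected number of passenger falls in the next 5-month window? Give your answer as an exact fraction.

75/11

Total count 28 over total exposure 23 months.
Gamma(α, β) with Poisson data over total exposure Σt gives posterior Gamma(α+Σx, β+Σt) = Gamma(45, 33).
Predictive mean over a 5-month window = T·E[λ|data] = 5·45/33 = 75/11.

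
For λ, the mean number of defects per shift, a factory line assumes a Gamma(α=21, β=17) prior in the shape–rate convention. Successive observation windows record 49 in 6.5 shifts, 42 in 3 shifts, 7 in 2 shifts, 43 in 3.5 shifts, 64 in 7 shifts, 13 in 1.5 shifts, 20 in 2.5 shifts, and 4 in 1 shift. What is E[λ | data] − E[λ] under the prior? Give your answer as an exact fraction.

3547/748

Total count: 49 + 42 + 7 + 43 + 64 + 13 + 20 + 4 = 242.
Total exposure: 6.5 + 3 + 2 + 3.5 + 7 + 1.5 + 2.5 + 1 = 27 shifts.
Conjugate update: add total count to the shape and total exposure to the rate, giving Gamma(263, 44).
Posterior mean = 263/44 = 263/44; prior mean = 21/17 = 21/17. Difference = 263/44 − 21/17 = 3547/748.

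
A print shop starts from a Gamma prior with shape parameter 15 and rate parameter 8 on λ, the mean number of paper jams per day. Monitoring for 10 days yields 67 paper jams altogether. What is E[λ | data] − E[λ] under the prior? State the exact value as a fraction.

Total count 67 over total exposure 10 days.
Conjugate update: add total count to the shape and total exposure to the rate, giving Gamma(82, 18).
Posterior mean = 82/18 = 41/9; prior mean = 15/8 = 15/8. Difference = 41/9 − 15/8 = 193/72.

193/72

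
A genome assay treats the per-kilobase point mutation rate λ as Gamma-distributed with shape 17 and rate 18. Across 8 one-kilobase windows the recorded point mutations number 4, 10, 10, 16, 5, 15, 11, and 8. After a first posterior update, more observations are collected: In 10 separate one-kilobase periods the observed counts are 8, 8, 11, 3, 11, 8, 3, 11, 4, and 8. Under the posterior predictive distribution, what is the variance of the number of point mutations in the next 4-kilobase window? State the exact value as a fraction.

190/9

Total count: 4 + 10 + 10 + 16 + 5 + 15 + 11 + 8 = 79.
Total exposure: 8 kilobases.
After the first batch: Gamma(17 + 79, 18 + 8) = Gamma(96, 26).
Total count: 8 + 8 + 11 + 3 + 11 + 8 + 3 + 11 + 4 + 8 = 75.
Total exposure: 10 kilobases.
After the second batch: Gamma(96 + 75, 26 + 10) = Gamma(171, 36).
The posterior predictive for a window of length T is Negative Binomial with variance T·α'·(β'+T)/β'² = 4·171·40/1296 = 190/9.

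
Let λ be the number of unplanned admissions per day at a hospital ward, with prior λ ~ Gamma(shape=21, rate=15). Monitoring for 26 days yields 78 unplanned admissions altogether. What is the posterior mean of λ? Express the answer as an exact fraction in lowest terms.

99/41

Total count 78 over total exposure 26 days.
Gamma(α, β) with Poisson data over total exposure Σt gives posterior Gamma(α+Σx, β+Σt) = Gamma(99, 41).
Posterior mean = α'/β' = 99/41.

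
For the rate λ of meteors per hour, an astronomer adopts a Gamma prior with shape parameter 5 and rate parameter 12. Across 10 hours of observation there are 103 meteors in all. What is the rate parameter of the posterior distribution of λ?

Total count 103 over total exposure 10 hours.
Posterior: α' = 5 + 103 = 108, β' = 12 + 10 = 22.

22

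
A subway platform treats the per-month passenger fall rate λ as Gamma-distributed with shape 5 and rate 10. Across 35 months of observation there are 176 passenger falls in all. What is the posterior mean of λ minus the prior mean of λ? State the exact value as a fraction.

Total count 176 over total exposure 35 months.
By Gamma–Poisson conjugacy, the posterior is Gamma(α + Σx, β + Σt) = Gamma(5 + 176, 10 + 35) = Gamma(181, 45).
Posterior mean = 181/45 = 181/45; prior mean = 5/10 = 1/2. Difference = 181/45 − 1/2 = 317/90.

317/90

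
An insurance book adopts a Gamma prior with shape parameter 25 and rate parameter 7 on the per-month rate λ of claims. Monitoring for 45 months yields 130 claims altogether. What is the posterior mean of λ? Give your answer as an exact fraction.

Total count 130 over total exposure 45 months.
Gamma(α, β) with Poisson data over total exposure Σt gives posterior Gamma(α+Σx, β+Σt) = Gamma(155, 52).
Posterior mean = α'/β' = 155/52.

155/52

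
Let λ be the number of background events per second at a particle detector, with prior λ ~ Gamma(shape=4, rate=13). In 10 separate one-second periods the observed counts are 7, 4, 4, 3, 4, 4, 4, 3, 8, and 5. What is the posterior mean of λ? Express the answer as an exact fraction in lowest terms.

Total count: 7 + 4 + 4 + 3 + 4 + 4 + 4 + 3 + 8 + 5 = 46.
Total exposure: 10 seconds.
By Gamma–Poisson conjugacy, the posterior is Gamma(α + Σx, β + Σt) = Gamma(4 + 46, 13 + 10) = Gamma(50, 23).
Posterior mean = α'/β' = 50/23.

50/23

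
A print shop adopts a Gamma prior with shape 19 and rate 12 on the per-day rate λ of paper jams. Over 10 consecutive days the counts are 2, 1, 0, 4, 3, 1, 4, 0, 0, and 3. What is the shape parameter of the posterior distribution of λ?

Total count: 2 + 1 + 0 + 4 + 3 + 1 + 4 + 0 + 0 + 3 = 18.
Total exposure: 10 days.
Posterior: α' = 19 + 18 = 37, β' = 12 + 10 = 22.

37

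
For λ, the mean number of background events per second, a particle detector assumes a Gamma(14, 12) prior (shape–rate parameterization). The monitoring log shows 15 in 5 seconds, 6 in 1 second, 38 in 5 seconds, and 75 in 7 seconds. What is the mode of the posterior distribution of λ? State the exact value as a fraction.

49/10

Total count: 15 + 6 + 38 + 75 = 134.
Total exposure: 5 + 1 + 5 + 7 = 18 seconds.
Posterior: α' = 14 + 134 = 148, β' = 12 + 18 = 30.
Posterior mode = (α'−1)/β' = 147/30 = 49/10.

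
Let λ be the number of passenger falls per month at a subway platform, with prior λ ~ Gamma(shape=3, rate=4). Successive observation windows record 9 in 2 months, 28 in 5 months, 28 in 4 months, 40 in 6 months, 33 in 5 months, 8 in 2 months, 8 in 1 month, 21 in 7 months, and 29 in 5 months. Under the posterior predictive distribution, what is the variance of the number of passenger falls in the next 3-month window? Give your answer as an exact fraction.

Total count: 9 + 28 + 28 + 40 + 33 + 8 + 8 + 21 + 29 = 204.
Total exposure: 2 + 5 + 4 + 6 + 5 + 2 + 1 + 7 + 5 = 37 months.
Conjugate update: add total count to the shape and total exposure to the rate, giving Gamma(207, 41).
The posterior predictive for a window of length T is Negative Binomial with variance T·α'·(β'+T)/β'² = 3·207·44/1681 = 27324/1681.

27324/1681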